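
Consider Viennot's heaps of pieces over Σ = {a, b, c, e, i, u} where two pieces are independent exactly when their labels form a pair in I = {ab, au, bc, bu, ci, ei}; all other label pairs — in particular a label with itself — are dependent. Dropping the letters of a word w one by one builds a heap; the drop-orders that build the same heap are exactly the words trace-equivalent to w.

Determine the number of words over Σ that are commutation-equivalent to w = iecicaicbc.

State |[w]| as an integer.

0(i) covers ∅
1(e) covers ∅
2(c) covers 1:e
3(i) covers 0:i
4(c) covers 2:c
5(a) covers 3:i, 4:c
6(i) covers 5:a
7(c) covers 5:a
8(b) covers 6:i
9(c) covers 7:c
floor of heap: 0:i, 1:e
completions by unplaced set U, small U first (add the entries for U minus each lowest piece of U):
  |U|=1: {8}:1  {9}:1
  |U|=2: {6,8}:1  {7,9}:1  {8,9}:2
  |U|=3: {6,8,9}:3  {7,8,9}:3
  |U|=4: {6,7,8,9}:6
  |U|=5: {5,6,7,8,9}:6
  |U|=6: {3,5,6,7,8,9}:6  {4,5,6,7,8,9}:6
  |U|=7: {0,3,5,6,7,8,9}:6  {2,4,5,6,7,8,9}:6  {3,4,5,6,7,8,9}:12
  |U|=8: {0,3,4,5,6,7,8,9}:18  {1,2,4,5,6,7,8,9}:6  {2,3,4,5,6,7,8,9}:18
  start at 0(i): 24
  start at 1(e): 36
sum over floor = 60

60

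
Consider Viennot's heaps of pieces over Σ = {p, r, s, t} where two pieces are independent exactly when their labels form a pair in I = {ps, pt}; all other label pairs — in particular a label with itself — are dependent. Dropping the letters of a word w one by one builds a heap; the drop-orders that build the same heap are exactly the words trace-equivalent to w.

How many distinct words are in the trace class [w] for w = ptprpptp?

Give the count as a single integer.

piece 0:p — minimal
piece 1:t — minimal
piece 2:p rests on {0:p}
piece 3:r rests on {1:t, 2:p}
piece 4:p rests on {3:r}
piece 5:p rests on {4:p}
piece 6:t rests on {3:r}
piece 7:p rests on {5:p}
minimal pieces: {0:p, 1:t}
ways to finish when only these pieces remain (= sum over removing one remaining piece with nothing left below it):
  1 left: {6}→1  {7}→1
  2 left: {5,7}→1  {6,7}→2
  3 left: {4,5,7}→1  {5,6,7}→3
  4 left: {4,5,6,7}→4
  5 left: {3,4,5,6,7}→4
  6 left: {1,3,4,5,6,7}→4  {2,3,4,5,6,7}→4
  placing 0:p first → 8 extensions
  placing 1:t first → 4 extensions
total linear extensions = 12

12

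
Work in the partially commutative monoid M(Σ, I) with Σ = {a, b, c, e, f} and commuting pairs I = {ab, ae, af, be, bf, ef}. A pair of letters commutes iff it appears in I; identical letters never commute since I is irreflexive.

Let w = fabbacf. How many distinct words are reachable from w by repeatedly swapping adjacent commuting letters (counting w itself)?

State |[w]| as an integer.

30

0(f) covers ∅
1(a) covers ∅
2(b) covers ∅
3(b) covers 2:b
4(a) covers 1:a
5(c) covers 0:f, 3:b, 4:a
6(f) covers 5:c
floor of heap: 0:f, 1:a, 2:b
completions by unplaced set U, small U first (add the entries for U minus each lowest piece of U):
  |U|=1: {6}:1
  |U|=2: {5,6}:1
  |U|=3: {0,5,6}:1  {3,5,6}:1  {4,5,6}:1
  |U|=4: {0,3,5,6}:2  {0,4,5,6}:2  {1,4,5,6}:1  {2,3,5,6}:1  {3,4,5,6}:2
  |U|=5: {0,1,4,5,6}:3  {0,2,3,5,6}:3  {0,3,4,5,6}:6  {1,3,4,5,6}:3  {2,3,4,5,6}:3
  start at 0(f): 6
  start at 1(a): 12
  start at 2(b): 12
sum over floor = 30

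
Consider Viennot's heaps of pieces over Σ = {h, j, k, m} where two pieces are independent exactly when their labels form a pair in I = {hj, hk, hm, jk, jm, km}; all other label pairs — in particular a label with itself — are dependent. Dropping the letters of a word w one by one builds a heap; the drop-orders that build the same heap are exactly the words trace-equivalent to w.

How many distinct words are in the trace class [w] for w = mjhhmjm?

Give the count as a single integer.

210

#0=m has no predecessor
#1=j has no predecessor
#2=h has no predecessor
#3=h depends on [2:h]
#4=m depends on [0:m]
#5=j depends on [1:j]
#6=m depends on [4:m]
sources: [0:m, 1:j, 2:h]
N(rest) = Σ N(rest − s) over sources s of rest; N(one piece) = 1:
  size 1 → [3]=1  [5]=1  [6]=1
  size 2 → [1,5]=1  [2,3]=1  [3,5]=2  [3,6]=2  [4,6]=1  [5,6]=2
  size 3 → [0,4,6]=1  [1,3,5]=3  [1,5,6]=3  [2,3,5]=3  [2,3,6]=3  [3,4,6]=3  [3,5,6]=6  [4,5,6]=3
  size 4 → [0,3,4,6]=4  [0,4,5,6]=4  [1,2,3,5]=6  [1,3,5,6]=12  [1,4,5,6]=6  [2,3,4,6]=6  [2,3,5,6]=12  [3,4,5,6]=12
  size 5 → [0,1,4,5,6]=10  [0,2,3,4,6]=10  [0,3,4,5,6]=20  [1,2,3,5,6]=30  [1,3,4,5,6]=30  [2,3,4,5,6]=30
  first=0(m) contributes 90
  first=1(j) contributes 60
  first=2(h) contributes 60
|[w]| = 210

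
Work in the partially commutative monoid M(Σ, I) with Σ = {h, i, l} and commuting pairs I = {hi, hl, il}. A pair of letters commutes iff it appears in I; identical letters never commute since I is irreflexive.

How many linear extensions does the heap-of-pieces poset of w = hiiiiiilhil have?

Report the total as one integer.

1980

0(h) covers ∅
1(i) covers ∅
2(i) covers 1:i
3(i) covers 2:i
4(i) covers 3:i
5(i) covers 4:i
6(i) covers 5:i
7(l) covers ∅
8(h) covers 0:h
9(i) covers 6:i
10(l) covers 7:l
floor of heap: 0:h, 1:i, 7:l
completions by unplaced set U, small U first (add the entries for U minus each lowest piece of U):
  |U|=1: {8}:1  {9}:1  {10}:1
  |U|=2: {0,8}:1  {6,9}:1  {7,10}:1  {8,9}:2  {8,10}:2  {9,10}:2
  |U|=3: {0,8,9}:3  {0,8,10}:3  {5,6,9}:1  {6,8,9}:3  {6,9,10}:3  {7,8,10}:3  {7,9,10}:3  {8,9,10}:6
  |U|=4: {0,6,8,9}:6  {0,7,8,10}:6  {0,8,9,10}:12  {4,5,6,9}:1  {5,6,8,9}:4  {5,6,9,10}:4  {6,7,9,10}:6  {6,8,9,10}:12  {7,8,9,10}:12
  |U|=5: {0,5,6,8,9}:10  {0,6,8,9,10}:30  {0,7,8,9,10}:30  {3,4,5,6,9}:1  {4,5,6,8,9}:5  {4,5,6,9,10}:5  {5,6,7,9,10}:10  {5,6,8,9,10}:20  {6,7,8,9,10}:30
  |U|=6: {0,4,5,6,8,9}:15  {0,5,6,8,9,10}:60  {0,6,7,8,9,10}:90  {2,3,4,5,6,9}:1  {3,4,5,6,8,9}:6  {3,4,5,6,9,10}:6  {4,5,6,7,9,10}:15  {4,5,6,8,9,10}:30  {5,6,7,8,9,10}:60
  |U|=7: {0,3,4,5,6,8,9}:21  {0,4,5,6,8,9,10}:105  {0,5,6,7,8,9,10}:210  {1,2,3,4,5,6,9}:1  {2,3,4,5,6,8,9}:7  {2,3,4,5,6,9,10}:7  {3,4,5,6,7,9,10}:21  {3,4,5,6,8,9,10}:42  {4,5,6,7,8,9,10}:105
  |U|=8: {0,2,3,4,5,6,8,9}:28  {0,3,4,5,6,8,9,10}:168  {0,4,5,6,7,8,9,10}:420  {1,2,3,4,5,6,8,9}:8  {1,2,3,4,5,6,9,10}:8  {2,3,4,5,6,7,9,10}:28  {2,3,4,5,6,8,9,10}:56  {3,4,5,6,7,8,9,10}:168
  |U|=9: {0,1,2,3,4,5,6,8,9}:36  {0,2,3,4,5,6,8,9,10}:252  {0,3,4,5,6,7,8,9,10}:756  {1,2,3,4,5,6,7,9,10}:36  {1,2,3,4,5,6,8,9,10}:72  {2,3,4,5,6,7,8,9,10}:252
  start at 0(h): 360
  start at 1(i): 1260
  start at 7(l): 360
sum over floor = 1980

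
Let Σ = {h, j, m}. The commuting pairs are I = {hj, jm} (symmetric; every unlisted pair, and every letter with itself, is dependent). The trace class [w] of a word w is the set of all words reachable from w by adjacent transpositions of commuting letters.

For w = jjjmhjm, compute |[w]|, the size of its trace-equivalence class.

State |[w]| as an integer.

35

0(j) covers ∅
1(j) covers 0:j
2(j) covers 1:j
3(m) covers ∅
4(h) covers 3:m
5(j) covers 2:j
6(m) covers 4:h
floor of heap: 0:j, 3:m
completions by unplaced set U, small U first (add the entries for U minus each lowest piece of U):
  |U|=1: {5}:1  {6}:1
  |U|=2: {2,5}:1  {4,6}:1  {5,6}:2
  |U|=3: {1,2,5}:1  {2,5,6}:3  {3,4,6}:1  {4,5,6}:3
  |U|=4: {0,1,2,5}:1  {1,2,5,6}:4  {2,4,5,6}:6  {3,4,5,6}:4
  |U|=5: {0,1,2,5,6}:5  {1,2,4,5,6}:10  {2,3,4,5,6}:10
  start at 0(j): 20
  start at 3(m): 15
sum over floor = 35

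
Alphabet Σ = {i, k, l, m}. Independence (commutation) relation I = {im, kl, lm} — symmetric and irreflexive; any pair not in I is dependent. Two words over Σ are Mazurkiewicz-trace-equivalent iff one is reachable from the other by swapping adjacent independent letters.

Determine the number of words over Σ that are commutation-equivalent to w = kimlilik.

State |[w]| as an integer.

0(k) covers ∅
1(i) covers 0:k
2(m) covers 0:k
3(l) covers 1:i
4(i) covers 3:l
5(l) covers 4:i
6(i) covers 5:l
7(k) covers 2:m, 6:i
floor of heap: 0:k
completions by unplaced set U, small U first (add the entries for U minus each lowest piece of U):
  |U|=1: {7}:1
  |U|=2: {2,7}:1  {6,7}:1
  |U|=3: {2,6,7}:2  {5,6,7}:1
  |U|=4: {2,5,6,7}:3  {4,5,6,7}:1
  |U|=5: {2,4,5,6,7}:4  {3,4,5,6,7}:1
  |U|=6: {1,3,4,5,6,7}:1  {2,3,4,5,6,7}:5
  start at 0(k): 6

6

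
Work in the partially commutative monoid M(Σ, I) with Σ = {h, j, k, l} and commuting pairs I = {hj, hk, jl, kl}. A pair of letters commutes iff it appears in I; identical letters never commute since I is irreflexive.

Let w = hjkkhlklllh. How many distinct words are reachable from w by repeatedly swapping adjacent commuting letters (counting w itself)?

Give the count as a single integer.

330

#0=h has no predecessor
#1=j has no predecessor
#2=k depends on [1:j]
#3=k depends on [2:k]
#4=h depends on [0:h]
#5=l depends on [4:h]
#6=k depends on [3:k]
#7=l depends on [5:l]
#8=l depends on [7:l]
#9=l depends on [8:l]
#10=h depends on [9:l]
sources: [0:h, 1:j]
N(rest) = Σ N(rest − s) over sources s of rest; N(one piece) = 1:
  size 1 → [6]=1  [10]=1
  size 2 → [3,6]=1  [6,10]=2  [9,10]=1
  size 3 → [2,3,6]=1  [3,6,10]=3  [6,9,10]=3  [8,9,10]=1
  size 4 → [1,2,3,6]=1  [2,3,6,10]=4  [3,6,9,10]=6  [6,8,9,10]=4  [7,8,9,10]=1
  size 5 → [1,2,3,6,10]=5  [2,3,6,9,10]=10  [3,6,8,9,10]=10  [5,7,8,9,10]=1  [6,7,8,9,10]=5
  size 6 → [1,2,3,6,9,10]=15  [2,3,6,8,9,10]=20  [3,6,7,8,9,10]=15  [4,5,7,8,9,10]=1  [5,6,7,8,9,10]=6
  size 7 → [0,4,5,7,8,9,10]=1  [1,2,3,6,8,9,10]=35  [2,3,6,7,8,9,10]=35  [3,5,6,7,8,9,10]=21  [4,5,6,7,8,9,10]=7
  size 8 → [0,4,5,6,7,8,9,10]=8  [1,2,3,6,7,8,9,10]=70  [2,3,5,6,7,8,9,10]=56  [3,4,5,6,7,8,9,10]=28
  size 9 → [0,3,4,5,6,7,8,9,10]=36  [1,2,3,5,6,7,8,9,10]=126  [2,3,4,5,6,7,8,9,10]=84
  first=0(h) contributes 210
  first=1(j) contributes 120
|[w]| = 330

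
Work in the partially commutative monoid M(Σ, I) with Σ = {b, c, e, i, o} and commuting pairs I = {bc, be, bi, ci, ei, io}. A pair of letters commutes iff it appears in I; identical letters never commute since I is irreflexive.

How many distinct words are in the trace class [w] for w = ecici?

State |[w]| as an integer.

#0=e has no predecessor
#1=c depends on [0:e]
#2=i has no predecessor
#3=c depends on [1:c]
#4=i depends on [2:i]
sources: [0:e, 2:i]
N(rest) = Σ N(rest − s) over sources s of rest; N(one piece) = 1:
  size 1 → [3]=1  [4]=1
  size 2 → [1,3]=1  [2,4]=1  [3,4]=2
  size 3 → [0,1,3]=1  [1,3,4]=3  [2,3,4]=3
  first=0(e) contributes 6
  first=2(i) contributes 4
|[w]| = 10

10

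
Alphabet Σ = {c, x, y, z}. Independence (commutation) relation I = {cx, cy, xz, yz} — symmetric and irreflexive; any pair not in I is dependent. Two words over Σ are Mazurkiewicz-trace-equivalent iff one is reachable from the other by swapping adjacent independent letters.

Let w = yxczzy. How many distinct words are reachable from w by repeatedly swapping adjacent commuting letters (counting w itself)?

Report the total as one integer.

20

drop 0:y onto floor
drop 1:x onto {0:y}
drop 2:c onto floor
drop 3:z onto {2:c}
drop 4:z onto {3:z}
drop 5:y onto {1:x}
ground layer = {0:y, 2:c}
drop-orders for the pieces not yet dropped (sum over which currently-grounded one goes next):
  1 to go: {4} 1  {5} 1
  2 to go: {1,5} 1  {3,4} 1  {4,5} 2
  3 to go: {0,1,5} 1  {1,4,5} 3  {2,3,4} 1  {3,4,5} 3
  4 to go: {0,1,4,5} 4  {1,3,4,5} 6  {2,3,4,5} 4
  if 0:y drops first: 10 orders
  if 2:c drops first: 10 orders
heap linearizations: 20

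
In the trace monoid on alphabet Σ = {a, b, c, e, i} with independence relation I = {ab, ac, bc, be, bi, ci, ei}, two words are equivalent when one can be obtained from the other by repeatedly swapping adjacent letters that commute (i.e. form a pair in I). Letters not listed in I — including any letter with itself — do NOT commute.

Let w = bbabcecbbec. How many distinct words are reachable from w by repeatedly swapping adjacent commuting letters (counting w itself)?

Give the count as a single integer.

924

0(b) covers ∅
1(b) covers 0:b
2(a) covers ∅
3(b) covers 1:b
4(c) covers ∅
5(e) covers 2:a, 4:c
6(c) covers 5:e
7(b) covers 3:b
8(b) covers 7:b
9(e) covers 6:c
10(c) covers 9:e
floor of heap: 0:b, 2:a, 4:c
completions by unplaced set U, small U first (add the entries for U minus each lowest piece of U):
  |U|=1: {8}:1  {10}:1
  |U|=2: {7,8}:1  {8,10}:2  {9,10}:1
  |U|=3: {3,7,8}:1  {6,9,10}:1  {7,8,10}:3  {8,9,10}:3
  |U|=4: {1,3,7,8}:1  {3,7,8,10}:4  {5,6,9,10}:1  {6,8,9,10}:4  {7,8,9,10}:6
  |U|=5: {0,1,3,7,8}:1  {1,3,7,8,10}:5  {2,5,6,9,10}:1  {3,7,8,9,10}:10  {4,5,6,9,10}:1  {5,6,8,9,10}:5  {6,7,8,9,10}:10
  |U|=6: {0,1,3,7,8,10}:6  {1,3,7,8,9,10}:15  {2,4,5,6,9,10}:2  {2,5,6,8,9,10}:6  {3,6,7,8,9,10}:20  {4,5,6,8,9,10}:6  {5,6,7,8,9,10}:15
  |U|=7: {0,1,3,7,8,9,10}:21  {1,3,6,7,8,9,10}:35  {2,4,5,6,8,9,10}:14  {2,5,6,7,8,9,10}:21  {3,5,6,7,8,9,10}:35  {4,5,6,7,8,9,10}:21
  |U|=8: {0,1,3,6,7,8,9,10}:56  {1,3,5,6,7,8,9,10}:70  {2,3,5,6,7,8,9,10}:56  {2,4,5,6,7,8,9,10}:56  {3,4,5,6,7,8,9,10}:56
  |U|=9: {0,1,3,5,6,7,8,9,10}:126  {1,2,3,5,6,7,8,9,10}:126  {1,3,4,5,6,7,8,9,10}:126  {2,3,4,5,6,7,8,9,10}:168
  start at 0(b): 420
  start at 2(a): 252
  start at 4(c): 252
sum over floor = 924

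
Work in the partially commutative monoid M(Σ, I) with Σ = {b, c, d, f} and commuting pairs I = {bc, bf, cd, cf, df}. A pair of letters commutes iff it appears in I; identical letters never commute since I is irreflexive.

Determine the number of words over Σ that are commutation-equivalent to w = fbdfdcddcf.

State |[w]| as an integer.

#0=f has no predecessor
#1=b has no predecessor
#2=d depends on [1:b]
#3=f depends on [0:f]
#4=d depends on [2:d]
#5=c has no predecessor
#6=d depends on [4:d]
#7=d depends on [6:d]
#8=c depends on [5:c]
#9=f depends on [3:f]
sources: [0:f, 1:b, 5:c]
N(rest) = Σ N(rest − s) over sources s of rest; N(one piece) = 1:
  size 1 → [7]=1  [8]=1  [9]=1
  size 2 → [3,9]=1  [5,8]=1  [6,7]=1  [7,8]=2  [7,9]=2  [8,9]=2
  size 3 → [0,3,9]=1  [3,7,9]=3  [3,8,9]=3  [4,6,7]=1  [5,7,8]=3  [5,8,9]=3  [6,7,8]=3  [6,7,9]=3  [7,8,9]=6
  size 4 → [0,3,7,9]=4  [0,3,8,9]=4  [2,4,6,7]=1  [3,5,8,9]=6  [3,6,7,9]=6  [3,7,8,9]=12  [4,6,7,8]=4  [4,6,7,9]=4  [5,6,7,8]=6  [5,7,8,9]=12  [6,7,8,9]=12
  size 5 → [0,3,5,8,9]=10  [0,3,6,7,9]=10  [0,3,7,8,9]=20  [1,2,4,6,7]=1  [2,4,6,7,8]=5  [2,4,6,7,9]=5  [3,4,6,7,9]=10  [3,5,7,8,9]=30  [3,6,7,8,9]=30  [4,5,6,7,8]=10  [4,6,7,8,9]=20  [5,6,7,8,9]=30
  size 6 → [0,3,4,6,7,9]=20  [0,3,5,7,8,9]=60  [0,3,6,7,8,9]=60  [1,2,4,6,7,8]=6  [1,2,4,6,7,9]=6  [2,3,4,6,7,9]=15  [2,4,5,6,7,8]=15  [2,4,6,7,8,9]=30  [3,4,6,7,8,9]=60  [3,5,6,7,8,9]=90  [4,5,6,7,8,9]=60
  size 7 → [0,2,3,4,6,7,9]=35  [0,3,4,6,7,8,9]=140  [0,3,5,6,7,8,9]=210  [1,2,3,4,6,7,9]=21  [1,2,4,5,6,7,8]=21  [1,2,4,6,7,8,9]=42  [2,3,4,6,7,8,9]=105  [2,4,5,6,7,8,9]=105  [3,4,5,6,7,8,9]=210
  size 8 → [0,1,2,3,4,6,7,9]=56  [0,2,3,4,6,7,8,9]=280  [0,3,4,5,6,7,8,9]=560  [1,2,3,4,6,7,8,9]=168  [1,2,4,5,6,7,8,9]=168  [2,3,4,5,6,7,8,9]=420
  first=0(f) contributes 756
  first=1(b) contributes 1260
  first=5(c) contributes 504
|[w]| = 2520

2520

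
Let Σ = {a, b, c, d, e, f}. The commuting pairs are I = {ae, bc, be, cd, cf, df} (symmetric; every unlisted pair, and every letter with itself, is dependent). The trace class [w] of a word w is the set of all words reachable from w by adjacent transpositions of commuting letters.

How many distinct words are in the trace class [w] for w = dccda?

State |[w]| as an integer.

drop 0:d onto floor
drop 1:c onto floor
drop 2:c onto {1:c}
drop 3:d onto {0:d}
drop 4:a onto {2:c, 3:d}
ground layer = {0:d, 1:c}
drop-orders for the pieces not yet dropped (sum over which currently-grounded one goes next):
  1 to go: {4} 1
  2 to go: {2,4} 1  {3,4} 1
  3 to go: {0,3,4} 1  {1,2,4} 1  {2,3,4} 2
  if 0:d drops first: 3 orders
  if 1:c drops first: 3 orders
heap linearizations: 6

6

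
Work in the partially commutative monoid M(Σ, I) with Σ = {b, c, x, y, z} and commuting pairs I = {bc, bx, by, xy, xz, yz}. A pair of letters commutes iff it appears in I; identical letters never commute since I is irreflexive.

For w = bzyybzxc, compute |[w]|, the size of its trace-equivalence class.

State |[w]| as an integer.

drop 0:b onto floor
drop 1:z onto {0:b}
drop 2:y onto floor
drop 3:y onto {2:y}
drop 4:b onto {1:z}
drop 5:z onto {4:b}
drop 6:x onto floor
drop 7:c onto {3:y, 5:z, 6:x}
ground layer = {0:b, 2:y, 6:x}
drop-orders for the pieces not yet dropped (sum over which currently-grounded one goes next):
  1 to go: {7} 1
  2 to go: {3,7} 1  {5,7} 1  {6,7} 1
  3 to go: {2,3,7} 1  {3,5,7} 2  {3,6,7} 2  {4,5,7} 1  {5,6,7} 2
  4 to go: {1,4,5,7} 1  {2,3,5,7} 3  {2,3,6,7} 3  {3,4,5,7} 3  {3,5,6,7} 6  {4,5,6,7} 3
  5 to go: {0,1,4,5,7} 1  {1,3,4,5,7} 4  {1,4,5,6,7} 4  {2,3,4,5,7} 6  {2,3,5,6,7} 12  {3,4,5,6,7} 12
  6 to go: {0,1,3,4,5,7} 5  {0,1,4,5,6,7} 5  {1,2,3,4,5,7} 10  {1,3,4,5,6,7} 20  {2,3,4,5,6,7} 30
  if 0:b drops first: 60 orders
  if 2:y drops first: 30 orders
  if 6:x drops first: 15 orders
heap linearizations: 105

105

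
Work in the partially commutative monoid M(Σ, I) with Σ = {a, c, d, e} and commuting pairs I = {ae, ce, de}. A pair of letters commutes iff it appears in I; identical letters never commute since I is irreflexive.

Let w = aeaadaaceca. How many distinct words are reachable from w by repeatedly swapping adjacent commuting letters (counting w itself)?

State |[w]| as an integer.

55

#0=a has no predecessor
#1=e has no predecessor
#2=a depends on [0:a]
#3=a depends on [2:a]
#4=d depends on [3:a]
#5=a depends on [4:d]
#6=a depends on [5:a]
#7=c depends on [6:a]
#8=e depends on [1:e]
#9=c depends on [7:c]
#10=a depends on [9:c]
sources: [0:a, 1:e]
N(rest) = Σ N(rest − s) over sources s of rest; N(one piece) = 1:
  size 1 → [8]=1  [10]=1
  size 2 → [1,8]=1  [8,10]=2  [9,10]=1
  size 3 → [1,8,10]=3  [7,9,10]=1  [8,9,10]=3
  size 4 → [1,8,9,10]=6  [6,7,9,10]=1  [7,8,9,10]=4
  size 5 → [1,7,8,9,10]=10  [5,6,7,9,10]=1  [6,7,8,9,10]=5
  size 6 → [1,6,7,8,9,10]=15  [4,5,6,7,9,10]=1  [5,6,7,8,9,10]=6
  size 7 → [1,5,6,7,8,9,10]=21  [3,4,5,6,7,9,10]=1  [4,5,6,7,8,9,10]=7
  size 8 → [1,4,5,6,7,8,9,10]=28  [2,3,4,5,6,7,9,10]=1  [3,4,5,6,7,8,9,10]=8
  size 9 → [0,2,3,4,5,6,7,9,10]=1  [1,3,4,5,6,7,8,9,10]=36  [2,3,4,5,6,7,8,9,10]=9
  first=0(a) contributes 45
  first=1(e) contributes 10
|[w]| = 55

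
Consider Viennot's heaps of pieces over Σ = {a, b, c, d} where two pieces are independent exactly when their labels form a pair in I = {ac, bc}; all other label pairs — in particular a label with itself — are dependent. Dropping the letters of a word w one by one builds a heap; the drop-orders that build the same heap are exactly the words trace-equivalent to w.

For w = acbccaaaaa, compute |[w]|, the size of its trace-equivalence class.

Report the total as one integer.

0(a) covers ∅
1(c) covers ∅
2(b) covers 0:a
3(c) covers 1:c
4(c) covers 3:c
5(a) covers 2:b
6(a) covers 5:a
7(a) covers 6:a
8(a) covers 7:a
9(a) covers 8:a
floor of heap: 0:a, 1:c
completions by unplaced set U, small U first (add the entries for U minus each lowest piece of U):
  |U|=1: {4}:1  {9}:1
  |U|=2: {3,4}:1  {4,9}:2  {8,9}:1
  |U|=3: {1,3,4}:1  {3,4,9}:3  {4,8,9}:3  {7,8,9}:1
  |U|=4: {1,3,4,9}:4  {3,4,8,9}:6  {4,7,8,9}:4  {6,7,8,9}:1
  |U|=5: {1,3,4,8,9}:10  {3,4,7,8,9}:10  {4,6,7,8,9}:5  {5,6,7,8,9}:1
  |U|=6: {1,3,4,7,8,9}:20  {2,5,6,7,8,9}:1  {3,4,6,7,8,9}:15  {4,5,6,7,8,9}:6
  |U|=7: {0,2,5,6,7,8,9}:1  {1,3,4,6,7,8,9}:35  {2,4,5,6,7,8,9}:7  {3,4,5,6,7,8,9}:21
  |U|=8: {0,2,4,5,6,7,8,9}:8  {1,3,4,5,6,7,8,9}:56  {2,3,4,5,6,7,8,9}:28
  start at 0(a): 84
  start at 1(c): 36
sum over floor = 120

120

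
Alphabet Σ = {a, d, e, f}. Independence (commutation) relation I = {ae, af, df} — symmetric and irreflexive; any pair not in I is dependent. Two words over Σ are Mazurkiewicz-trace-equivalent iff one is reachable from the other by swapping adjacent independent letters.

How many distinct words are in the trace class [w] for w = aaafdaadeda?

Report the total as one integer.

drop 0:a onto floor
drop 1:a onto {0:a}
drop 2:a onto {1:a}
drop 3:f onto floor
drop 4:d onto {2:a}
drop 5:a onto {4:d}
drop 6:a onto {5:a}
drop 7:d onto {6:a}
drop 8:e onto {3:f, 7:d}
drop 9:d onto {8:e}
drop 10:a onto {9:d}
ground layer = {0:a, 3:f}
drop-orders for the pieces not yet dropped (sum over which currently-grounded one goes next):
  1 to go: {10} 1
  2 to go: {9,10} 1
  3 to go: {8,9,10} 1
  4 to go: {3,8,9,10} 1  {7,8,9,10} 1
  5 to go: {3,7,8,9,10} 2  {6,7,8,9,10} 1
  6 to go: {3,6,7,8,9,10} 3  {5,6,7,8,9,10} 1
  7 to go: {3,5,6,7,8,9,10} 4  {4,5,6,7,8,9,10} 1
  8 to go: {2,4,5,6,7,8,9,10} 1  {3,4,5,6,7,8,9,10} 5
  9 to go: {1,2,4,5,6,7,8,9,10} 1  {2,3,4,5,6,7,8,9,10} 6
  if 0:a drops first: 7 orders
  if 3:f drops first: 1 orders
heap linearizations: 8

8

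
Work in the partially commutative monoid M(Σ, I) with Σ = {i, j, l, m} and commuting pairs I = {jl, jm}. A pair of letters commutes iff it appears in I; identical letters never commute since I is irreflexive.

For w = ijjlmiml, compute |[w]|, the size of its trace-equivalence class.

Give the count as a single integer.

6

#0=i has no predecessor
#1=j depends on [0:i]
#2=j depends on [1:j]
#3=l depends on [0:i]
#4=m depends on [3:l]
#5=i depends on [2:j, 4:m]
#6=m depends on [5:i]
#7=l depends on [6:m]
sources: [0:i]
N(rest) = Σ N(rest − s) over sources s of rest; N(one piece) = 1:
  size 1 → [7]=1
  size 2 → [6,7]=1
  size 3 → [5,6,7]=1
  size 4 → [2,5,6,7]=1  [4,5,6,7]=1
  size 5 → [1,2,5,6,7]=1  [2,4,5,6,7]=2  [3,4,5,6,7]=1
  size 6 → [1,2,4,5,6,7]=3  [2,3,4,5,6,7]=3
  first=0(i) contributes 6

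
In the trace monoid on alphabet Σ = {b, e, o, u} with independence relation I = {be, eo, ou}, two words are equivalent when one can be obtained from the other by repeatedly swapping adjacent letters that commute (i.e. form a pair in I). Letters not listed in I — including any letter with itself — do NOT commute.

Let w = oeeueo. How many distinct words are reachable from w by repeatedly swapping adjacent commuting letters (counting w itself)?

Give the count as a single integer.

15

drop 0:o onto floor
drop 1:e onto floor
drop 2:e onto {1:e}
drop 3:u onto {2:e}
drop 4:e onto {3:u}
drop 5:o onto {0:o}
ground layer = {0:o, 1:e}
drop-orders for the pieces not yet dropped (sum over which currently-grounded one goes next):
  1 to go: {4} 1  {5} 1
  2 to go: {0,5} 1  {3,4} 1  {4,5} 2
  3 to go: {0,4,5} 3  {2,3,4} 1  {3,4,5} 3
  4 to go: {0,3,4,5} 6  {1,2,3,4} 1  {2,3,4,5} 4
  if 0:o drops first: 5 orders
  if 1:e drops first: 10 orders
heap linearizations: 15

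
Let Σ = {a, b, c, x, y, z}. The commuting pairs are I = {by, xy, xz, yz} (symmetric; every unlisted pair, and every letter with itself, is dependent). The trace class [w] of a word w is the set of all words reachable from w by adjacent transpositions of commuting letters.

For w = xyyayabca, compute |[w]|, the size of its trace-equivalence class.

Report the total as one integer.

piece 0:x — minimal
piece 1:y — minimal
piece 2:y rests on {1:y}
piece 3:a rests on {0:x, 2:y}
piece 4:y rests on {3:a}
piece 5:a rests on {4:y}
piece 6:b rests on {5:a}
piece 7:c rests on {6:b}
piece 8:a rests on {7:c}
minimal pieces: {0:x, 1:y}
ways to finish when only these pieces remain (= sum over removing one remaining piece with nothing left below it):
  1 left: {8}→1
  2 left: {7,8}→1
  3 left: {6,7,8}→1
  4 left: {5,6,7,8}→1
  5 left: {4,5,6,7,8}→1
  6 left: {3,4,5,6,7,8}→1
  7 left: {0,3,4,5,6,7,8}→1  {2,3,4,5,6,7,8}→1
  placing 0:x first → 1 extensions
  placing 1:y first → 2 extensions
total linear extensions = 3

3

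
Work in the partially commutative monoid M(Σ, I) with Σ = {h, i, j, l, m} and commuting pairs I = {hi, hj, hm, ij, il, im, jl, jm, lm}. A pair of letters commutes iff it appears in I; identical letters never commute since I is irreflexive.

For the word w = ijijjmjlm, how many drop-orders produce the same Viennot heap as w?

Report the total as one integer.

drop 0:i onto floor
drop 1:j onto floor
drop 2:i onto {0:i}
drop 3:j onto {1:j}
drop 4:j onto {3:j}
drop 5:m onto floor
drop 6:j onto {4:j}
drop 7:l onto floor
drop 8:m onto {5:m}
ground layer = {0:i, 1:j, 5:m, 7:l}
drop-orders for the pieces not yet dropped (sum over which currently-grounded one goes next):
  1 to go: {2} 1  {6} 1  {7} 1  {8} 1
  2 to go: {0,2} 1  {2,6} 2  {2,7} 2  {2,8} 2  {4,6} 1  {5,8} 1  {6,7} 2  {6,8} 2  {7,8} 2
  3 to go: {0,2,6} 3  {0,2,7} 3  {0,2,8} 3  {2,4,6} 3  {2,5,8} 3  {2,6,7} 6  {2,6,8} 6  {2,7,8} 6  {3,4,6} 1  {4,6,7} 3  {4,6,8} 3  {5,6,8} 3  {5,7,8} 3  {6,7,8} 6
  4 to go: {0,2,4,6} 6  {0,2,5,8} 6  {0,2,6,7} 12  {0,2,6,8} 12  {0,2,7,8} 12  {1,3,4,6} 1  {2,3,4,6} 4  {2,4,6,7} 12  {2,4,6,8} 12  {2,5,6,8} 12  {2,5,7,8} 12  {2,6,7,8} 24  {3,4,6,7} 4  {3,4,6,8} 4  {4,5,6,8} 6  {4,6,7,8} 12  {5,6,7,8} 12
  5 to go: {0,2,3,4,6} 10  {0,2,4,6,7} 30  {0,2,4,6,8} 30  {0,2,5,6,8} 30  {0,2,5,7,8} 30  {0,2,6,7,8} 60  {1,2,3,4,6} 5  {1,3,4,6,7} 5  {1,3,4,6,8} 5  {2,3,4,6,7} 20  {2,3,4,6,8} 20  {2,4,5,6,8} 30  {2,4,6,7,8} 60  {2,5,6,7,8} 60  {3,4,5,6,8} 10  {3,4,6,7,8} 20  {4,5,6,7,8} 30
  6 to go: {0,1,2,3,4,6} 15  {0,2,3,4,6,7} 60  {0,2,3,4,6,8} 60  {0,2,4,5,6,8} 90  {0,2,4,6,7,8} 180  {0,2,5,6,7,8} 180  {1,2,3,4,6,7} 30  {1,2,3,4,6,8} 30  {1,3,4,5,6,8} 15  {1,3,4,6,7,8} 30  {2,3,4,5,6,8} 60  {2,3,4,6,7,8} 120  {2,4,5,6,7,8} 180  {3,4,5,6,7,8} 60
  7 to go: {0,1,2,3,4,6,7} 105  {0,1,2,3,4,6,8} 105  {0,2,3,4,5,6,8} 210  {0,2,3,4,6,7,8} 420  {0,2,4,5,6,7,8} 630  {1,2,3,4,5,6,8} 105  {1,2,3,4,6,7,8} 210  {1,3,4,5,6,7,8} 105  {2,3,4,5,6,7,8} 420
  if 0:i drops first: 840 orders
  if 1:j drops first: 1680 orders
  if 5:m drops first: 840 orders
  if 7:l drops first: 420 orders
heap linearizations: 3780

3780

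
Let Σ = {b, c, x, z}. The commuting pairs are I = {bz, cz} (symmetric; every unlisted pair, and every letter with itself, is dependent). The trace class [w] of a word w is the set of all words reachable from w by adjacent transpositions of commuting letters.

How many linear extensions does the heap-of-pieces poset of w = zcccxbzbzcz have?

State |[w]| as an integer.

piece 0:z — minimal
piece 1:c — minimal
piece 2:c rests on {1:c}
piece 3:c rests on {2:c}
piece 4:x rests on {0:z, 3:c}
piece 5:b rests on {4:x}
piece 6:z rests on {4:x}
piece 7:b rests on {5:b}
piece 8:z rests on {6:z}
piece 9:c rests on {7:b}
piece 10:z rests on {8:z}
minimal pieces: {0:z, 1:c}
ways to finish when only these pieces remain (= sum over removing one remaining piece with nothing left below it):
  1 left: {9}→1  {10}→1
  2 left: {7,9}→1  {8,10}→1  {9,10}→2
  3 left: {5,7,9}→1  {6,8,10}→1  {7,9,10}→3  {8,9,10}→3
  4 left: {5,7,9,10}→4  {6,8,9,10}→4  {7,8,9,10}→6
  5 left: {5,7,8,9,10}→10  {6,7,8,9,10}→10
  6 left: {5,6,7,8,9,10}→20
  7 left: {4,5,6,7,8,9,10}→20
  8 left: {0,4,5,6,7,8,9,10}→20  {3,4,5,6,7,8,9,10}→20
  9 left: {0,3,4,5,6,7,8,9,10}→40  {2,3,4,5,6,7,8,9,10}→20
  placing 0:z first → 20 extensions
  placing 1:c first → 60 extensions
total linear extensions = 80

80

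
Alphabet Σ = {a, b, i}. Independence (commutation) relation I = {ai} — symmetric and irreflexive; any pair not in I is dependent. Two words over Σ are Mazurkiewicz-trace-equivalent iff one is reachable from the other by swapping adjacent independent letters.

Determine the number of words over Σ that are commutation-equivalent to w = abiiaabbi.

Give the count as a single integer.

0(a) covers ∅
1(b) covers 0:a
2(i) covers 1:b
3(i) covers 2:i
4(a) covers 1:b
5(a) covers 4:a
6(b) covers 3:i, 5:a
7(b) covers 6:b
8(i) covers 7:b
floor of heap: 0:a
completions by unplaced set U, small U first (add the entries for U minus each lowest piece of U):
  |U|=1: {8}:1
  |U|=2: {7,8}:1
  |U|=3: {6,7,8}:1
  |U|=4: {3,6,7,8}:1  {5,6,7,8}:1
  |U|=5: {2,3,6,7,8}:1  {3,5,6,7,8}:2  {4,5,6,7,8}:1
  |U|=6: {2,3,5,6,7,8}:3  {3,4,5,6,7,8}:3
  |U|=7: {2,3,4,5,6,7,8}:6
  start at 0(a): 6

6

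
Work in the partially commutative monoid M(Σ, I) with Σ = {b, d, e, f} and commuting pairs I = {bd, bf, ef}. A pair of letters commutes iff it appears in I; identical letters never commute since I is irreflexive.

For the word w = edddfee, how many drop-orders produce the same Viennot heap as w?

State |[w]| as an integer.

#0=e has no predecessor
#1=d depends on [0:e]
#2=d depends on [1:d]
#3=d depends on [2:d]
#4=f depends on [3:d]
#5=e depends on [3:d]
#6=e depends on [5:e]
sources: [0:e]
N(rest) = Σ N(rest − s) over sources s of rest; N(one piece) = 1:
  size 1 → [4]=1  [6]=1
  size 2 → [4,6]=2  [5,6]=1
  size 3 → [4,5,6]=3
  size 4 → [3,4,5,6]=3
  size 5 → [2,3,4,5,6]=3
  first=0(e) contributes 3

3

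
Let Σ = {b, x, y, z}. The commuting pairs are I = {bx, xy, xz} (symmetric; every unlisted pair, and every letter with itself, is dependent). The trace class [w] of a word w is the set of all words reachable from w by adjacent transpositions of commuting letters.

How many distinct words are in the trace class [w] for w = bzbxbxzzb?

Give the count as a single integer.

#0=b has no predecessor
#1=z depends on [0:b]
#2=b depends on [1:z]
#3=x has no predecessor
#4=b depends on [2:b]
#5=x depends on [3:x]
#6=z depends on [4:b]
#7=z depends on [6:z]
#8=b depends on [7:z]
sources: [0:b, 3:x]
N(rest) = Σ N(rest − s) over sources s of rest; N(one piece) = 1:
  size 1 → [5]=1  [8]=1
  size 2 → [3,5]=1  [5,8]=2  [7,8]=1
  size 3 → [3,5,8]=3  [5,7,8]=3  [6,7,8]=1
  size 4 → [3,5,7,8]=6  [4,6,7,8]=1  [5,6,7,8]=4
  size 5 → [2,4,6,7,8]=1  [3,5,6,7,8]=10  [4,5,6,7,8]=5
  size 6 → [1,2,4,6,7,8]=1  [2,4,5,6,7,8]=6  [3,4,5,6,7,8]=15
  size 7 → [0,1,2,4,6,7,8]=1  [1,2,4,5,6,7,8]=7  [2,3,4,5,6,7,8]=21
  first=0(b) contributes 28
  first=3(x) contributes 8
|[w]| = 36

36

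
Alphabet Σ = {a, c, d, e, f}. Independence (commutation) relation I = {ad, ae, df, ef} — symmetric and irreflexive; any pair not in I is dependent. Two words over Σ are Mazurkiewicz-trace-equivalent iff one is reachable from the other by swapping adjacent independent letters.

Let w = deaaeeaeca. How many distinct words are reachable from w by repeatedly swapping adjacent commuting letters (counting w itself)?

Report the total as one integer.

56

piece 0:d — minimal
piece 1:e rests on {0:d}
piece 2:a — minimal
piece 3:a rests on {2:a}
piece 4:e rests on {1:e}
piece 5:e rests on {4:e}
piece 6:a rests on {3:a}
piece 7:e rests on {5:e}
piece 8:c rests on {6:a, 7:e}
piece 9:a rests on {8:c}
minimal pieces: {0:d, 2:a}
ways to finish when only these pieces remain (= sum over removing one remaining piece with nothing left below it):
  1 left: {9}→1
  2 left: {8,9}→1
  3 left: {6,8,9}→1  {7,8,9}→1
  4 left: {3,6,8,9}→1  {5,7,8,9}→1  {6,7,8,9}→2
  5 left: {2,3,6,8,9}→1  {3,6,7,8,9}→3  {4,5,7,8,9}→1  {5,6,7,8,9}→3
  6 left: {1,4,5,7,8,9}→1  {2,3,6,7,8,9}→4  {3,5,6,7,8,9}→6  {4,5,6,7,8,9}→4
  7 left: {0,1,4,5,7,8,9}→1  {1,4,5,6,7,8,9}→5  {2,3,5,6,7,8,9}→10  {3,4,5,6,7,8,9}→10
  8 left: {0,1,4,5,6,7,8,9}→6  {1,3,4,5,6,7,8,9}→15  {2,3,4,5,6,7,8,9}→20
  placing 0:d first → 35 extensions
  placing 2:a first → 21 extensions
total linear extensions = 56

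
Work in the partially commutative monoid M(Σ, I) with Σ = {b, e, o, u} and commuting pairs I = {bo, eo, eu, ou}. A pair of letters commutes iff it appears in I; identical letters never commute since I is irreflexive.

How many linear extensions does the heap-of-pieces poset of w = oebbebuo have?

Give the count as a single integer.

#0=o has no predecessor
#1=e has no predecessor
#2=b depends on [1:e]
#3=b depends on [2:b]
#4=e depends on [3:b]
#5=b depends on [4:e]
#6=u depends on [5:b]
#7=o depends on [0:o]
sources: [0:o, 1:e]
N(rest) = Σ N(rest − s) over sources s of rest; N(one piece) = 1:
  size 1 → [6]=1  [7]=1
  size 2 → [0,7]=1  [5,6]=1  [6,7]=2
  size 3 → [0,6,7]=3  [4,5,6]=1  [5,6,7]=3
  size 4 → [0,5,6,7]=6  [3,4,5,6]=1  [4,5,6,7]=4
  size 5 → [0,4,5,6,7]=10  [2,3,4,5,6]=1  [3,4,5,6,7]=5
  size 6 → [0,3,4,5,6,7]=15  [1,2,3,4,5,6]=1  [2,3,4,5,6,7]=6
  first=0(o) contributes 7
  first=1(e) contributes 21
|[w]| = 28

28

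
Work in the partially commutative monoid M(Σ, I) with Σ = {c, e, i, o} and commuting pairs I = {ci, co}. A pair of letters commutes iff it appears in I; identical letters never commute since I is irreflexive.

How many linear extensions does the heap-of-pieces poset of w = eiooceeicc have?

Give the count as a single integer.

0(e) covers ∅
1(i) covers 0:e
2(o) covers 1:i
3(o) covers 2:o
4(c) covers 0:e
5(e) covers 3:o, 4:c
6(e) covers 5:e
7(i) covers 6:e
8(c) covers 6:e
9(c) covers 8:c
floor of heap: 0:e
completions by unplaced set U, small U first (add the entries for U minus each lowest piece of U):
  |U|=1: {7}:1  {9}:1
  |U|=2: {7,9}:2  {8,9}:1
  |U|=3: {7,8,9}:3
  |U|=4: {6,7,8,9}:3
  |U|=5: {5,6,7,8,9}:3
  |U|=6: {3,5,6,7,8,9}:3  {4,5,6,7,8,9}:3
  |U|=7: {2,3,5,6,7,8,9}:3  {3,4,5,6,7,8,9}:6
  |U|=8: {1,2,3,5,6,7,8,9}:3  {2,3,4,5,6,7,8,9}:9
  start at 0(e): 12

12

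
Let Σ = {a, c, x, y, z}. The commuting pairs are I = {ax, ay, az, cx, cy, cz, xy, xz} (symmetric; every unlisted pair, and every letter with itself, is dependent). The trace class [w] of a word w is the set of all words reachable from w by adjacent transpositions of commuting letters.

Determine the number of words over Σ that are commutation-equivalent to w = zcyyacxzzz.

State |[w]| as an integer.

drop 0:z onto floor
drop 1:c onto floor
drop 2:y onto {0:z}
drop 3:y onto {2:y}
drop 4:a onto {1:c}
drop 5:c onto {4:a}
drop 6:x onto floor
drop 7:z onto {3:y}
drop 8:z onto {7:z}
drop 9:z onto {8:z}
ground layer = {0:z, 1:c, 6:x}
drop-orders for the pieces not yet dropped (sum over which currently-grounded one goes next):
  1 to go: {5} 1  {6} 1  {9} 1
  2 to go: {4,5} 1  {5,6} 2  {5,9} 2  {6,9} 2  {8,9} 1
  3 to go: {1,4,5} 1  {4,5,6} 3  {4,5,9} 3  {5,6,9} 6  {5,8,9} 3  {6,8,9} 3  {7,8,9} 1
  4 to go: {1,4,5,6} 4  {1,4,5,9} 4  {3,7,8,9} 1  {4,5,6,9} 12  {4,5,8,9} 6  {5,6,8,9} 12  {5,7,8,9} 4  {6,7,8,9} 4
  5 to go: {1,4,5,6,9} 20  {1,4,5,8,9} 10  {2,3,7,8,9} 1  {3,5,7,8,9} 5  {3,6,7,8,9} 5  {4,5,6,8,9} 30  {4,5,7,8,9} 10  {5,6,7,8,9} 20
  6 to go: {0,2,3,7,8,9} 1  {1,4,5,6,8,9} 60  {1,4,5,7,8,9} 20  {2,3,5,7,8,9} 6  {2,3,6,7,8,9} 6  {3,4,5,7,8,9} 15  {3,5,6,7,8,9} 30  {4,5,6,7,8,9} 60
  7 to go: {0,2,3,5,7,8,9} 7  {0,2,3,6,7,8,9} 7  {1,3,4,5,7,8,9} 35  {1,4,5,6,7,8,9} 140  {2,3,4,5,7,8,9} 21  {2,3,5,6,7,8,9} 42  {3,4,5,6,7,8,9} 105
  8 to go: {0,2,3,4,5,7,8,9} 28  {0,2,3,5,6,7,8,9} 56  {1,2,3,4,5,7,8,9} 56  {1,3,4,5,6,7,8,9} 280  {2,3,4,5,6,7,8,9} 168
  if 0:z drops first: 504 orders
  if 1:c drops first: 252 orders
  if 6:x drops first: 84 orders
heap linearizations: 840

840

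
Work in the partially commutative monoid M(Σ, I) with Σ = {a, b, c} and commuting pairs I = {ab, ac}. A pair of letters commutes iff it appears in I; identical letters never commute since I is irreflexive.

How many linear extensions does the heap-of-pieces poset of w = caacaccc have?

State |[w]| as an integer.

56

#0=c has no predecessor
#1=a has no predecessor
#2=a depends on [1:a]
#3=c depends on [0:c]
#4=a depends on [2:a]
#5=c depends on [3:c]
#6=c depends on [5:c]
#7=c depends on [6:c]
sources: [0:c, 1:a]
N(rest) = Σ N(rest − s) over sources s of rest; N(one piece) = 1:
  size 1 → [4]=1  [7]=1
  size 2 → [2,4]=1  [4,7]=2  [6,7]=1
  size 3 → [1,2,4]=1  [2,4,7]=3  [4,6,7]=3  [5,6,7]=1
  size 4 → [1,2,4,7]=4  [2,4,6,7]=6  [3,5,6,7]=1  [4,5,6,7]=4
  size 5 → [0,3,5,6,7]=1  [1,2,4,6,7]=10  [2,4,5,6,7]=10  [3,4,5,6,7]=5
  size 6 → [0,3,4,5,6,7]=6  [1,2,4,5,6,7]=20  [2,3,4,5,6,7]=15
  first=0(c) contributes 35
  first=1(a) contributes 21
|[w]| = 56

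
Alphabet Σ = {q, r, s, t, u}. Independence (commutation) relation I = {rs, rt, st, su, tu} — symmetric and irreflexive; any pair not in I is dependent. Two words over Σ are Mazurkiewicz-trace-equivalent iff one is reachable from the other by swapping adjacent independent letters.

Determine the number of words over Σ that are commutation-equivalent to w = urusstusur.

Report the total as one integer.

drop 0:u onto floor
drop 1:r onto {0:u}
drop 2:u onto {1:r}
drop 3:s onto floor
drop 4:s onto {3:s}
drop 5:t onto floor
drop 6:u onto {2:u}
drop 7:s onto {4:s}
drop 8:u onto {6:u}
drop 9:r onto {8:u}
ground layer = {0:u, 3:s, 5:t}
drop-orders for the pieces not yet dropped (sum over which currently-grounded one goes next):
  1 to go: {5} 1  {7} 1  {9} 1
  2 to go: {4,7} 1  {5,7} 2  {5,9} 2  {7,9} 2  {8,9} 1
  3 to go: {3,4,7} 1  {4,5,7} 3  {4,7,9} 3  {5,7,9} 6  {5,8,9} 3  {6,8,9} 1  {7,8,9} 3
  4 to go: {2,6,8,9} 1  {3,4,5,7} 4  {3,4,7,9} 4  {4,5,7,9} 12  {4,7,8,9} 6  {5,6,8,9} 4  {5,7,8,9} 12  {6,7,8,9} 4
  5 to go: {1,2,6,8,9} 1  {2,5,6,8,9} 5  {2,6,7,8,9} 5  {3,4,5,7,9} 20  {3,4,7,8,9} 10  {4,5,7,8,9} 30  {4,6,7,8,9} 10  {5,6,7,8,9} 20
  6 to go: {0,1,2,6,8,9} 1  {1,2,5,6,8,9} 6  {1,2,6,7,8,9} 6  {2,4,6,7,8,9} 15  {2,5,6,7,8,9} 30  {3,4,5,7,8,9} 60  {3,4,6,7,8,9} 20  {4,5,6,7,8,9} 60
  7 to go: {0,1,2,5,6,8,9} 7  {0,1,2,6,7,8,9} 7  {1,2,4,6,7,8,9} 21  {1,2,5,6,7,8,9} 42  {2,3,4,6,7,8,9} 35  {2,4,5,6,7,8,9} 105  {3,4,5,6,7,8,9} 140
  8 to go: {0,1,2,4,6,7,8,9} 28  {0,1,2,5,6,7,8,9} 56  {1,2,3,4,6,7,8,9} 56  {1,2,4,5,6,7,8,9} 168  {2,3,4,5,6,7,8,9} 280
  if 0:u drops first: 504 orders
  if 3:s drops first: 252 orders
  if 5:t drops first: 84 orders
heap linearizations: 840

840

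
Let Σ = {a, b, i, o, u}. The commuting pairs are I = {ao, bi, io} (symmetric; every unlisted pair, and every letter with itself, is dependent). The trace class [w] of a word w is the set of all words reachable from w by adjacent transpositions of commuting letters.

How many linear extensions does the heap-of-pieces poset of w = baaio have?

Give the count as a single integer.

#0=b has no predecessor
#1=a depends on [0:b]
#2=a depends on [1:a]
#3=i depends on [2:a]
#4=o depends on [0:b]
sources: [0:b]
N(rest) = Σ N(rest − s) over sources s of rest; N(one piece) = 1:
  size 1 → [3]=1  [4]=1
  size 2 → [2,3]=1  [3,4]=2
  size 3 → [1,2,3]=1  [2,3,4]=3
  first=0(b) contributes 4

4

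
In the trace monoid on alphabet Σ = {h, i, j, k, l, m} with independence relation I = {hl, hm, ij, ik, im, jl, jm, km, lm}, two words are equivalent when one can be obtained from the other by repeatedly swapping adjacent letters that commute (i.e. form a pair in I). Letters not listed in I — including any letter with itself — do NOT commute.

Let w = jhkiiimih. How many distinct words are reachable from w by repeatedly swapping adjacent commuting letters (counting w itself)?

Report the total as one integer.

45

piece 0:j — minimal
piece 1:h rests on {0:j}
piece 2:k rests on {1:h}
piece 3:i rests on {1:h}
piece 4:i rests on {3:i}
piece 5:i rests on {4:i}
piece 6:m — minimal
piece 7:i rests on {5:i}
piece 8:h rests on {2:k, 7:i}
minimal pieces: {0:j, 6:m}
ways to finish when only these pieces remain (= sum over removing one remaining piece with nothing left below it):
  1 left: {6}→1  {8}→1
  2 left: {2,8}→1  {6,8}→2  {7,8}→1
  3 left: {2,6,8}→3  {2,7,8}→2  {5,7,8}→1  {6,7,8}→3
  4 left: {2,5,7,8}→3  {2,6,7,8}→8  {4,5,7,8}→1  {5,6,7,8}→4
  5 left: {2,4,5,7,8}→4  {2,5,6,7,8}→15  {3,4,5,7,8}→1  {4,5,6,7,8}→5
  6 left: {2,3,4,5,7,8}→5  {2,4,5,6,7,8}→24  {3,4,5,6,7,8}→6
  7 left: {1,2,3,4,5,7,8}→5  {2,3,4,5,6,7,8}→35
  placing 0:j first → 40 extensions
  placing 6:m first → 5 extensions
total linear extensions = 45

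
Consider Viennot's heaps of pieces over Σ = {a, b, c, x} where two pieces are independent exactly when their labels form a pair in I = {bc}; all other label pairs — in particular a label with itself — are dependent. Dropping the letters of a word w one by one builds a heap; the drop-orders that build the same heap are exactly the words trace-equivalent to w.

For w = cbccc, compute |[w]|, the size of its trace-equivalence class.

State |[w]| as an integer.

5

drop 0:c onto floor
drop 1:b onto floor
drop 2:c onto {0:c}
drop 3:c onto {2:c}
drop 4:c onto {3:c}
ground layer = {0:c, 1:b}
drop-orders for the pieces not yet dropped (sum over which currently-grounded one goes next):
  1 to go: {1} 1  {4} 1
  2 to go: {1,4} 2  {3,4} 1
  3 to go: {1,3,4} 3  {2,3,4} 1
  if 0:c drops first: 4 orders
  if 1:b drops first: 1 orders
heap linearizations: 5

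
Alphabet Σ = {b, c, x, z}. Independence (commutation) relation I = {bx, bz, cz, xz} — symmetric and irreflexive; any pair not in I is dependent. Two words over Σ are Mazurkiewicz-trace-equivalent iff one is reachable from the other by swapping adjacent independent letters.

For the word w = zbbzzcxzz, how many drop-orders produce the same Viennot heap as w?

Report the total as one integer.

126

0(z) covers ∅
1(b) covers ∅
2(b) covers 1:b
3(z) covers 0:z
4(z) covers 3:z
5(c) covers 2:b
6(x) covers 5:c
7(z) covers 4:z
8(z) covers 7:z
floor of heap: 0:z, 1:b
completions by unplaced set U, small U first (add the entries for U minus each lowest piece of U):
  |U|=1: {6}:1  {8}:1
  |U|=2: {5,6}:1  {6,8}:2  {7,8}:1
  |U|=3: {2,5,6}:1  {4,7,8}:1  {5,6,8}:3  {6,7,8}:3
  |U|=4: {1,2,5,6}:1  {2,5,6,8}:4  {3,4,7,8}:1  {4,6,7,8}:4  {5,6,7,8}:6
  |U|=5: {0,3,4,7,8}:1  {1,2,5,6,8}:5  {2,5,6,7,8}:10  {3,4,6,7,8}:5  {4,5,6,7,8}:10
  |U|=6: {0,3,4,6,7,8}:6  {1,2,5,6,7,8}:15  {2,4,5,6,7,8}:20  {3,4,5,6,7,8}:15
  |U|=7: {0,3,4,5,6,7,8}:21  {1,2,4,5,6,7,8}:35  {2,3,4,5,6,7,8}:35
  start at 0(z): 70
  start at 1(b): 56
sum over floor = 126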